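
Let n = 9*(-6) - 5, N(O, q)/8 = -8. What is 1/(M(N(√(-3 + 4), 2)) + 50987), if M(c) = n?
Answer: 1/50928 ≈ 1.9636e-5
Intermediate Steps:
N(O, q) = -64 (N(O, q) = 8*(-8) = -64)
n = -59 (n = -54 - 5 = -59)
M(c) = -59
1/(M(N(√(-3 + 4), 2)) + 50987) = 1/(-59 + 50987) = 1/50928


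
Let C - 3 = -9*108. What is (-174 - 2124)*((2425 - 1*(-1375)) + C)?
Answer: -6505638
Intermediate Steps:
C = -969 (C = 3 - 9*108 = 3 - 972 = -969)
(-174 - 2124)*((2425 - 1*(-1375)) + C) = (-174 - 2124)*((2425 - 1*(-1375)) - 969) = -2298*((2425 + 1375) - 969) = -2298*(3800 - 969) = -2298*2831 = -6505638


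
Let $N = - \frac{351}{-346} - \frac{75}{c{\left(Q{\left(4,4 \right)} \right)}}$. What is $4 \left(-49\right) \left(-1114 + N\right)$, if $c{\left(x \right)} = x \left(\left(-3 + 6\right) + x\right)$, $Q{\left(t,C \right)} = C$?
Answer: $\frac{37829939}{173} \approx 2.1867 \cdot 10^{5}$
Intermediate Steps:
$c{\left(x \right)} = x \left(3 + x\right)$
$N = - \frac{8061}{4844}$ ($N = - \frac{351}{-346} - \frac{75}{4 \left(3 + 4\right)} = \left(-351\right) \left(- \frac{1}{346}\right) - \frac{75}{4 \cdot 7} = \frac{351}{346} - \frac{75}{28} = - \frac{8061}{4844} \approx -1.6641$)
$4 \left(-49\right) \left(-1114 + N\right) = 4 \left(-49\right) \left(-1114 - \frac{8061}{4844}\right) = \left(-196\right) \left(- \frac{5404277}{4844}\right) = \frac{37829939}{173}$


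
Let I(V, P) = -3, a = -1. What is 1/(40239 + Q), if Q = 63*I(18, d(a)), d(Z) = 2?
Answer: 1/40050 ≈ 2.4969e-5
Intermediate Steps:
Q = -189 (Q = 63*(-3) = -189)
1/(40239 + Q) = 1/(40239 - 189) = 1/40050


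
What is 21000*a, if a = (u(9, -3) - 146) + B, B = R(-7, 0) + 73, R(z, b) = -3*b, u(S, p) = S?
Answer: -1344000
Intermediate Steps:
B = 73 (B = -3*0 + 73 = 0 + 73 = 73)
a = -64 (a = (9 - 146) + 73 = -137 + 73 = -64)
21000*a = 21000*(-64) = -1344000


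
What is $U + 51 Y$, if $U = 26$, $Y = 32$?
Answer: $1658$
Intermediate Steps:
$U + 51 Y = 26 + 51 \cdot 32 = 26 + 1632 = 1658$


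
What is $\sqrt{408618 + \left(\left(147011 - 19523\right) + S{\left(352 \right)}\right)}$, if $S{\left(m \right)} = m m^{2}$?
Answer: $\sqrt{44150314} \approx 6644.6$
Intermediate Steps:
$S{\left(m \right)} = m^{3}$
$\sqrt{408618 + \left(\left(147011 - 19523\right) + S{\left(352 \right)}\right)} = \sqrt{408618 + \left(\left(147011 - 19523\right) + 352^{3}\right)} = \sqrt{408618 + \left(127488 + 43614208\right)} = \sqrt{408618 + 43741696} = \sqrt{44150314}$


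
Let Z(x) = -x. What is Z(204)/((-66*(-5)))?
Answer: -34/55 ≈ -0.61818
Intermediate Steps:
Z(204)/((-66*(-5))) = (-1*204)/((-66*(-5))) = -204/330 = -204*1/330 = -34/55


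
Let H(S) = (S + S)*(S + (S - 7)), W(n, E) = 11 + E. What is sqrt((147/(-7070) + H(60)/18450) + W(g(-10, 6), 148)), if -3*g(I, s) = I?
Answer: sqrt(2464883580930)/124230 ≈ 12.638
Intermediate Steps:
g(I, s) = -I/3
H(S) = 2*S*(-7 + 2*S) (H(S) = (2*S)*(S + (-7 + S)) = (2*S)*(-7 + 2*S) = 2*S*(-7 + 2*S))
sqrt((147/(-7070) + H(60)/18450) + W(g(-10, 6), 148)) = sqrt((147/(-7070) + (2*60*(-7 + 2*60))/18450) + (11 + 148)) = sqrt((147*(-1/7070) + (2*60*(-7 + 120))*(1/18450)) + 159) = sqrt((-21/1010 + (2*60*113)*(1/18450)) + 159) = sqrt((-21/1010 + 13560*(1/18450)) + 159) = sqrt((-21/1010 + 452/615) + 159) = sqrt(88721/124230 + 159) = sqrt(19841291/124230) = sqrt(2464883580930)/124230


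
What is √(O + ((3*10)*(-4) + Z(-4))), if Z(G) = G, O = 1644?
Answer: 4*√95 ≈ 38.987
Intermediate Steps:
√(O + ((3*10)*(-4) + Z(-4))) = √(1644 + ((3*10)*(-4) - 4)) = √(1644 + (30*(-4) - 4)) = √(1644 + (-120 - 4)) = √(1644 - 124) = √1520 = 4*√95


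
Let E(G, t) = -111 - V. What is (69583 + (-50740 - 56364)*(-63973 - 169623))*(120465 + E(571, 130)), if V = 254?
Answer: 3004798181596700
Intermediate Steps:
E(G, t) = -365 (E(G, t) = -111 - 1*254 = -111 - 254 = -365)
(69583 + (-50740 - 56364)*(-63973 - 169623))*(120465 + E(571, 130)) = (69583 + (-50740 - 56364)*(-63973 - 169623))*(120465 - 365) = (69583 - 107104*(-233596))*120100 = (69583 + 25019065984)*120100 = 25019135567*120100 = 3004798181596700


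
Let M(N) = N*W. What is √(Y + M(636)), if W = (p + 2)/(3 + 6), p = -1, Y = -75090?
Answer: I*√675174/3 ≈ 273.9*I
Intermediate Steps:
W = ⅑ (W = (-1 + 2)/(3 + 6) = 1/9 = 1*(⅑) = ⅑ ≈ 0.11111)
M(N) = N/9 (M(N) = N*(⅑) = N/9)
√(Y + M(636)) = √(-75090 + (⅑)*636) = √(-75090 + 212/3) = √(-225058/3) = I*√675174/3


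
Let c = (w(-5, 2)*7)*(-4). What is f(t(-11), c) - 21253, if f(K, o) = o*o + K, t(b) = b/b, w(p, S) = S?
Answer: -18116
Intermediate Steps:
t(b) = 1
c = -56 (c = (2*7)*(-4) = 14*(-4) = -56)
f(K, o) = K + o² (f(K, o) = o² + K = K + o²)
f(t(-11), c) - 21253 = (1 + (-56)²) - 21253 = (1 + 3136) - 21253 = 3137 - 21253 = -18116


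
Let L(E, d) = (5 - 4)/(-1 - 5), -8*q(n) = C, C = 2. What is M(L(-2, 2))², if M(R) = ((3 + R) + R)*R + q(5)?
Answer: 625/1296 ≈ 0.48225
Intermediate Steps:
q(n) = -¼ (q(n) = -⅛*2 = -¼)
L(E, d) = -⅙ (L(E, d) = 1/(-6) = 1*(-⅙) = -⅙)
M(R) = -¼ + R*(3 + 2*R) (M(R) = ((3 + R) + R)*R - ¼ = (3 + 2*R)*R - ¼ = R*(3 + 2*R) - ¼ = -¼ + R*(3 + 2*R))
M(L(-2, 2))² = (-¼ + 2*(-⅙)² + 3*(-⅙))² = (-¼ + 2*(1/36) - ½)² = (-¼ + 1/18 - ½)² = (-25/36)² = 625/1296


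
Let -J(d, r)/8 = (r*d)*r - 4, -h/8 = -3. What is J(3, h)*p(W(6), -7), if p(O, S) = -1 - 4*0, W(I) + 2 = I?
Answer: 13792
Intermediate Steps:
h = 24 (h = -8*(-3) = 24)
W(I) = -2 + I
J(d, r) = 32 - 8*d*r² (J(d, r) = -8*((r*d)*r - 4) = -8*((d*r)*r - 4) = -8*(d*r² - 4) = -8*(-4 + d*r²) = 32 - 8*d*r²)
p(O, S) = -1 (p(O, S) = -1 + 0 = -1)
J(3, h)*p(W(6), -7) = (32 - 8*3*24²)*(-1) = (32 - 8*3*576)*(-1) = (32 - 13824)*(-1) = -13792*(-1) = 13792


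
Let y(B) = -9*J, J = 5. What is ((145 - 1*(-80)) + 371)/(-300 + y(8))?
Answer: -596/345 ≈ -1.7275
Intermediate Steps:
y(B) = -45 (y(B) = -9*5 = -45)
((145 - 1*(-80)) + 371)/(-300 + y(8)) = ((145 - 1*(-80)) + 371)/(-300 - 45) = ((145 + 80) + 371)/(-345) = (225 + 371)*(-1/345) = 596*(-1/345) = -596/345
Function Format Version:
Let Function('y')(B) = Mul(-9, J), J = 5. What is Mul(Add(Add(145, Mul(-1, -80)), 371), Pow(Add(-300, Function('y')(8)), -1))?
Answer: Rational(-596, 345) ≈ -1.7275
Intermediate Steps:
Function('y')(B) = -45 (Function('y')(B) = Mul(-9, 5) = -45)
Mul(Add(Add(145, Mul(-1, -80)), 371), Pow(Add(-300, Function('y')(8)), -1)) = Mul(Add(Add(145, Mul(-1, -80)), 371), Pow(Add(-300, -45), -1)) = Mul(Add(Add(145, 80), 371), Pow(-345, -1)) = Mul(Add(225, 371), Rational(-1, 345)) = Mul(596, Rational(-1, 345)) = Rational(-596, 345)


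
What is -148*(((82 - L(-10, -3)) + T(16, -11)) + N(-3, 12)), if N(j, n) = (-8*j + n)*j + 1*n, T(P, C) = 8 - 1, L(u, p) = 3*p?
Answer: -296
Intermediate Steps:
T(P, C) = 7
N(j, n) = n + j*(n - 8*j) (N(j, n) = (n - 8*j)*j + n = j*(n - 8*j) + n = n + j*(n - 8*j))
-148*(((82 - L(-10, -3)) + T(16, -11)) + N(-3, 12)) = -148*(((82 - 3*(-3)) + 7) + (12 - 8*(-3)² - 3*12)) = -148*(((82 - 1*(-9)) + 7) + (12 - 8*9 - 36)) = -148*(((82 + 9) + 7) + (12 - 72 - 36)) = -148*((91 + 7) - 96) = -148*(98 - 96) = -148*2 = -296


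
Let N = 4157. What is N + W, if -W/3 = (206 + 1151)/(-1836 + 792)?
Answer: 1447993/348 ≈ 4160.9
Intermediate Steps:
W = 1357/348 (W = -3*(206 + 1151)/(-1836 + 792) = -4071/(-1044) = -4071*(-1)/1044 = -3*(-1357/1044) = 1357/348 ≈ 3.8994)
N + W = 4157 + 1357/348 = 1447993/348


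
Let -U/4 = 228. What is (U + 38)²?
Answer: 763876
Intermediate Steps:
U = -912 (U = -4*228 = -912)
(U + 38)² = (-912 + 38)² = (-874)² = 763876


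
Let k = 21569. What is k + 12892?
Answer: 34461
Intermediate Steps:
k + 12892 = 21569 + 12892 = 34461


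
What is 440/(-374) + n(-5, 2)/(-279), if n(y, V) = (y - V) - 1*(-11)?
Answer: -5648/4743 ≈ -1.1908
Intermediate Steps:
n(y, V) = 11 + y - V (n(y, V) = (y - V) + 11 = 11 + y - V)
440/(-374) + n(-5, 2)/(-279) = 440/(-374) + (11 - 5 - 1*2)/(-279) = 440*(-1/374) + (11 - 5 - 2)*(-1/279) = -20/17 + 4*(-1/279) = -20/17 - 4/279 = -5648/4743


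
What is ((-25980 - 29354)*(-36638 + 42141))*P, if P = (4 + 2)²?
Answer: -10962108072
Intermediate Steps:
P = 36 (P = 6² = 36)
((-25980 - 29354)*(-36638 + 42141))*P = ((-25980 - 29354)*(-36638 + 42141))*36 = -55334*5503*36 = -304503002*36 = -10962108072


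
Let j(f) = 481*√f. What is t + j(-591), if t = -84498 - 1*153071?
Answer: -237569 + 481*I*√591 ≈ -2.3757e+5 + 11693.0*I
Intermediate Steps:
t = -237569 (t = -84498 - 153071 = -237569)
t + j(-591) = -237569 + 481*√(-591) = -237569 + 481*(I*√591) = -237569 + 481*I*√591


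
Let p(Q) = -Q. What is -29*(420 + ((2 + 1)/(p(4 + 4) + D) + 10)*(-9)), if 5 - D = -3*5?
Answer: -38019/4 ≈ -9504.8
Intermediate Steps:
D = 20 (D = 5 - (-3)*5 = 5 - 1*(-15) = 5 + 15 = 20)
-29*(420 + ((2 + 1)/(p(4 + 4) + D) + 10)*(-9)) = -29*(420 + ((2 + 1)/(-(4 + 4) + 20) + 10)*(-9)) = -29*(420 + (3/(-1*8 + 20) + 10)*(-9)) = -29*(420 + (3/(-8 + 20) + 10)*(-9)) = -29*(420 + (3/12 + 10)*(-9)) = -29*(420 + (3*(1/12) + 10)*(-9)) = -29*(420 + (1/4 + 10)*(-9)) = -29*(420 + (41/4)*(-9)) = -29*(420 - 369/4) = -29*1311/4 = -38019/4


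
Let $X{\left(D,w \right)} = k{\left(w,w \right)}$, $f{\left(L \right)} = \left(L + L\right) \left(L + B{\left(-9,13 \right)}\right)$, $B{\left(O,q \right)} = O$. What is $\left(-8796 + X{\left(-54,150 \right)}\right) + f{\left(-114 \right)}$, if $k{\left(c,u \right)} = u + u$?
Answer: $19548$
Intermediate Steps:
$f{\left(L \right)} = 2 L \left(-9 + L\right)$ ($f{\left(L \right)} = \left(L + L\right) \left(L - 9\right) = 2 L \left(-9 + L\right)$)
$k{\left(c,u \right)} = 2 u$
$X{\left(D,w \right)} = 2 w$
$\left(-8796 + X{\left(-54,150 \right)}\right) + f{\left(-114 \right)} = \left(-8796 + 2 \cdot 150\right) + 2 \left(-114\right) \left(-9 - 114\right) = \left(-8796 + 300\right) + 2 \left(-114\right) \left(-123\right) = -8496 + 28044 = 19548$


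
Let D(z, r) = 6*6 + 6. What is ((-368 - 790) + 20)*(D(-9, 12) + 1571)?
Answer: -1835594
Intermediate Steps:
D(z, r) = 42 (D(z, r) = 36 + 6 = 42)
((-368 - 790) + 20)*(D(-9, 12) + 1571) = ((-368 - 790) + 20)*(42 + 1571) = (-1158 + 20)*1613 = -1138*1613 = -1835594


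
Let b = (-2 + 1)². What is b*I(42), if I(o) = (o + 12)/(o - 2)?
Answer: 27/20 ≈ 1.3500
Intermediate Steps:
I(o) = (12 + o)/(-2 + o)
b = 1 (b = (-1)² = 1)
b*I(42) = 1*((12 + 42)/(-2 + 42)) = 1*(54/40) = 1*((1/40)*54) = 1*(27/20) = 27/20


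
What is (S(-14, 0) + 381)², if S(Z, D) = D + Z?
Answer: 134689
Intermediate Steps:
(S(-14, 0) + 381)² = ((0 - 14) + 381)² = (-14 + 381)² = 367² = 134689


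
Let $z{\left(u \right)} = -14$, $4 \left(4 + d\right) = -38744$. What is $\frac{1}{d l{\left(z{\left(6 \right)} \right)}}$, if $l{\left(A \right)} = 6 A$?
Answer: $\frac{1}{813960} \approx 1.2286 \cdot 10^{-6}$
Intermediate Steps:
$d = -9690$ ($d = -4 + \frac{1}{4} \left(-38744\right) = -4 - 9686 = -9690$)
$\frac{1}{d l{\left(z{\left(6 \right)} \right)}} = \frac{1}{\left(-9690\right) 6 \left(-14\right)} = - \frac{1}{9690 \left(-84\right)} = \left(- \frac{1}{9690}\right) \left(- \frac{1}{84}\right) = \frac{1}{813960}$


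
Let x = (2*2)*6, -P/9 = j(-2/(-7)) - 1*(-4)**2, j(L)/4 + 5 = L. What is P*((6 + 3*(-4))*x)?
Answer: -316224/7 ≈ -45175.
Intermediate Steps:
j(L) = -20 + 4*L
P = 2196/7 (P = -9*((-20 + 4*(-2/(-7))) - 1*(-4)**2) = -9*((-20 + 4*(-2*(-1/7))) - 1*16) = -9*((-20 + 4*(2/7)) - 16) = -9*((-20 + 8/7) - 16) = -9*(-132/7 - 16) = -9*(-244/7) = 2196/7 ≈ 313.71)
x = 24 (x = 4*6 = 24)
P*((6 + 3*(-4))*x) = 2196*((6 + 3*(-4))*24)/7 = 2196*((6 - 12)*24)/7 = 2196*(-6*24)/7 = (2196/7)*(-144) = -316224/7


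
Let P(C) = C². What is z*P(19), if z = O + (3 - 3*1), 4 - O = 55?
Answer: -18411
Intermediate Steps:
O = -51 (O = 4 - 1*55 = 4 - 55 = -51)
z = -51 (z = -51 + (3 - 3*1) = -51 + (3 - 3) = -51 + 0 = -51)
z*P(19) = -51*19² = -51*361 = -18411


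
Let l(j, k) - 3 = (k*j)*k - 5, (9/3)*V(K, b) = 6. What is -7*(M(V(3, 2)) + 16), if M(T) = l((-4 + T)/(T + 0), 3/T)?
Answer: -329/4 ≈ -82.250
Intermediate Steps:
V(K, b) = 2 (V(K, b) = (1/3)*6 = 2)
l(j, k) = -2 + j*k**2 (l(j, k) = 3 + ((k*j)*k - 5) = 3 + ((j*k)*k - 5) = 3 + (j*k**2 - 5) = 3 + (-5 + j*k**2) = -2 + j*k**2)
M(T) = -2 + 9*(-4 + T)/T**3 (M(T) = -2 + ((-4 + T)/(T + 0))*(3/T)**2 = -2 + ((-4 + T)/T)*(9/T**2) = -2 + 9*(-4 + T)/T**3)
-7*(M(V(3, 2)) + 16) = -7*((-2 - 36/2**3 + 9/2**2) + 16) = -7*((-2 - 36*1/8 + 9*(1/4)) + 16) = -7*((-2 - 9/2 + 9/4) + 16) = -7*(-17/4 + 16) = -7*47/4 = -329/4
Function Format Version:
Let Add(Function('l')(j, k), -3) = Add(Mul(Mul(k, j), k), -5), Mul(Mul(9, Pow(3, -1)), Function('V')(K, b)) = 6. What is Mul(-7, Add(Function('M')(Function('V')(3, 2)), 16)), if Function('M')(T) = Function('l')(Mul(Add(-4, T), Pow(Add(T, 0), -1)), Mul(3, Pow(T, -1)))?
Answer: Rational(-329, 4) ≈ -82.250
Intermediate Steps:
Function('V')(K, b) = 2 (Function('V')(K, b) = Mul(Rational(1, 3), 6) = 2)
Function('l')(j, k) = Add(-2, Mul(j, Pow(k, 2))) (Function('l')(j, k) = Add(3, Add(Mul(Mul(k, j), k), -5)) = Add(3, Add(Mul(Mul(j, k), k), -5)) = Add(3, Add(Mul(j, Pow(k, 2)), -5)) = Add(3, Add(-5, Mul(j, Pow(k, 2)))) = Add(-2, Mul(j, Pow(k, 2))))
Function('M')(T) = Add(-2, Mul(9, Pow(T, -3), Add(-4, T))) (Function('M')(T) = Add(-2, Mul(Mul(Add(-4, T), Pow(Add(T, 0), -1)), Pow(Mul(3, Pow(T, -1)), 2))) = Add(-2, Mul(Mul(Add(-4, T), Pow(T, -1)), Mul(9, Pow(T, -2)))) = Add(-2, Mul(Mul(Pow(T, -1), Add(-4, T)), Mul(9, Pow(T, -2)))) = Add(-2, Mul(9, Pow(T, -3), Add(-4, T))))
Mul(-7, Add(Function('M')(Function('V')(3, 2)), 16)) = Mul(-7, Add(Add(-2, Mul(-36, Pow(2, -3)), Mul(9, Pow(2, -2))), 16)) = Mul(-7, Add(Add(-2, Mul(-36, Rational(1, 8)), Mul(9, Rational(1, 4))), 16)) = Mul(-7, Add(Add(-2, Rational(-9, 2), Rational(9, 4)), 16)) = Mul(-7, Add(Rational(-17, 4), 16)) = Mul(-7, Rational(47, 4)) = Rational(-329, 4)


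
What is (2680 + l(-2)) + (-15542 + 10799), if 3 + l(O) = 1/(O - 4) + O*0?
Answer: -12397/6 ≈ -2066.2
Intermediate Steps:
l(O) = -3 + 1/(-4 + O) (l(O) = -3 + (1/(O - 4) + O*0) = -3 + (1/(-4 + O) + 0) = -3 + 1/(-4 + O))
(2680 + l(-2)) + (-15542 + 10799) = (2680 + (13 - 3*(-2))/(-4 - 2)) + (-15542 + 10799) = (2680 + (13 + 6)/(-6)) - 4743 = (2680 - ⅙*19) - 4743 = (2680 - 19/6) - 4743 = 16061/6 - 4743 = -12397/6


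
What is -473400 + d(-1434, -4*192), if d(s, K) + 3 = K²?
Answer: 116421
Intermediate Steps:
d(s, K) = -3 + K²
-473400 + d(-1434, -4*192) = -473400 + (-3 + (-4*192)²) = -473400 + (-3 + (-768)²) = -473400 + (-3 + 589824) = -473400 + 589821 = 116421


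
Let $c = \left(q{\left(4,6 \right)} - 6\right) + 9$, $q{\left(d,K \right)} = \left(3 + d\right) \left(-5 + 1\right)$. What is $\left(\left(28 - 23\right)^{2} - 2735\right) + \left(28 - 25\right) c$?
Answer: $-2785$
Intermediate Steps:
$q{\left(d,K \right)} = -12 - 4 d$ ($q{\left(d,K \right)} = \left(3 + d\right) \left(-4\right) = -12 - 4 d$)
$c = -25$ ($c = \left(\left(-12 - 16\right) - 6\right) + 9 = \left(-28 - 6\right) + 9 = -34 + 9 = -25$)
$\left(\left(28 - 23\right)^{2} - 2735\right) + \left(28 - 25\right) c = \left(\left(28 - 23\right)^{2} - 2735\right) + \left(28 - 25\right) \left(-25\right) = \left(5^{2} - 2735\right) + 3 \left(-25\right) = \left(25 - 2735\right) - 75 = -2710 - 75 = -2785$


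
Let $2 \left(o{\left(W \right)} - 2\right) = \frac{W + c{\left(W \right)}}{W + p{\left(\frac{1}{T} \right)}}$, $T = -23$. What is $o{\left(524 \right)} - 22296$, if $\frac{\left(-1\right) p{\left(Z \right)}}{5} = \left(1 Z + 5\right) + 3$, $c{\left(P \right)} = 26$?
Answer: $- \frac{248281953}{11137} \approx -22293.0$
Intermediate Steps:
$p{\left(Z \right)} = -40 - 5 Z$ ($p{\left(Z \right)} = - 5 \left(\left(1 Z + 5\right) + 3\right) = - 5 \left(\left(Z + 5\right) + 3\right) = - 5 \left(\left(5 + Z\right) + 3\right) = - 5 \left(8 + Z\right) = -40 - 5 Z$)
$o{\left(W \right)} = 2 + \frac{26 + W}{2 \left(- \frac{915}{23} + W\right)}$ ($o{\left(W \right)} = 2 + \frac{\left(W + 26\right) \frac{1}{W - \left(40 + \frac{5}{-23}\right)}}{2} = 2 + \frac{\left(26 + W\right) \frac{1}{W - \frac{915}{23}}}{2} = 2 + \frac{\left(26 + W\right) \frac{1}{- \frac{915}{23} + W}}{2} = 2 + \frac{\frac{1}{- \frac{915}{23} + W} \left(26 + W\right)}{2} = 2 + \frac{26 + W}{2 \left(- \frac{915}{23} + W\right)}$)
$o{\left(524 \right)} - 22296 = \frac{-3062 + 115 \cdot 524}{2 \left(-915 + 23 \cdot 524\right)} - 22296 = \frac{-3062 + 60260}{2 \left(-915 + 12052\right)} - 22296 = \frac{1}{2} \cdot \frac{1}{11137} \cdot 57198 - 22296 = \frac{28599}{11137} - 22296 = - \frac{248281953}{11137}$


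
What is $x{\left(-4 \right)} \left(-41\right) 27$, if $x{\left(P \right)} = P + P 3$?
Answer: $17712$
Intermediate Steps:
$x{\left(P \right)} = 4 P$ ($x{\left(P \right)} = P + 3 P = 4 P$)
$x{\left(-4 \right)} \left(-41\right) 27 = 4 \left(-4\right) \left(-41\right) 27 = \left(-16\right) \left(-41\right) 27 = 656 \cdot 27 = 17712$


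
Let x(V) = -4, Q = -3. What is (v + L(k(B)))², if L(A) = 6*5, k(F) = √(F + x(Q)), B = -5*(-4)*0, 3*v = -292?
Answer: 40804/9 ≈ 4533.8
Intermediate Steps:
v = -292/3 (v = (⅓)*(-292) = -292/3 ≈ -97.333)
B = 0 (B = 20*0 = 0)
k(F) = √(-4 + F) (k(F) = √(F - 4) = √(-4 + F))
L(A) = 30
(v + L(k(B)))² = (-292/3 + 30)² = (-202/3)² = 40804/9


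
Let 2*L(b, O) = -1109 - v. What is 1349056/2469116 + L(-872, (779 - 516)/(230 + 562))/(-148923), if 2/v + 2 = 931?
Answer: 31318849663651/56933480426862 ≈ 0.55010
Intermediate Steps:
v = 2/929 (v = 2/(-2 + 931) = 2/929 ≈ 0.0021529)
L(b, O) = -1030263/1858 (L(b, O) = (-1109 - 1*2/929)/2 = (-1109 - 2/929)/2 = (½)*(-1030263/929) = -1030263/1858)
1349056/2469116 + L(-872, (779 - 516)/(230 + 562))/(-148923) = 1349056/2469116 - 1030263/1858/(-148923) = 1349056*(1/2469116) - 1030263/1858*(-1/148923) = 337264/617279 + 343421/92232978 = 31318849663651/56933480426862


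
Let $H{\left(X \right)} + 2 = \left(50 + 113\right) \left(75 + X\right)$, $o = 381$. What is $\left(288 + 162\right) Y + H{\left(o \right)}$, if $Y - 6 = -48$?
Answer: $55426$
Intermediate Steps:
$Y = -42$ ($Y = 6 - 48 = -42$)
$H{\left(X \right)} = 12223 + 163 X$ ($H{\left(X \right)} = -2 + \left(50 + 113\right) \left(75 + X\right) = -2 + 163 \left(75 + X\right) = -2 + \left(12225 + 163 X\right) = 12223 + 163 X$)
$\left(288 + 162\right) Y + H{\left(o \right)} = \left(288 + 162\right) \left(-42\right) + \left(12223 + 163 \cdot 381\right) = 450 \left(-42\right) + \left(12223 + 62103\right) = -18900 + 74326 = 55426$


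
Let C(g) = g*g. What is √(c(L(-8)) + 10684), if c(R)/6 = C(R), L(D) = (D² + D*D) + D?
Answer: 2*√24271 ≈ 311.58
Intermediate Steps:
L(D) = D + 2*D² (L(D) = (D² + D²) + D = 2*D² + D = D + 2*D²)
C(g) = g²
c(R) = 6*R²
√(c(L(-8)) + 10684) = √(6*(-8*(1 + 2*(-8)))² + 10684) = √(6*(-8*(1 - 16))² + 10684) = √(6*(-8*(-15))² + 10684) = √(6*120² + 10684) = √(6*14400 + 10684) = √(86400 + 10684) = √97084 = 2*√24271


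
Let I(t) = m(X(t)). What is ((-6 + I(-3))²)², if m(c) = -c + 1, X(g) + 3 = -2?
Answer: 0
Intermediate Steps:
X(g) = -5 (X(g) = -3 - 2 = -5)
m(c) = 1 - c
I(t) = 6 (I(t) = 1 - 1*(-5) = 1 + 5 = 6)
((-6 + I(-3))²)² = ((-6 + 6)²)² = (0²)² = 0² = 0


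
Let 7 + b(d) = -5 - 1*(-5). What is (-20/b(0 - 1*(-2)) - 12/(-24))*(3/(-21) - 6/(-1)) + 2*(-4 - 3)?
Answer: 555/98 ≈ 5.6633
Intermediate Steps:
b(d) = -7 (b(d) = -7 + (-5 - 1*(-5)) = -7 + (-5 + 5) = -7 + 0 = -7)
(-20/b(0 - 1*(-2)) - 12/(-24))*(3/(-21) - 6/(-1)) + 2*(-4 - 3) = (-20/(-7) - 12/(-24))*(3/(-21) - 6/(-1)) + 2*(-4 - 3) = (-20*(-⅐) - 12*(-1/24))*(3*(-1/21) - 6*(-1)) + 2*(-7) = (20/7 + ½)*(-⅐ + 6) - 14 = (47/14)*(41/7) - 14 = 1927/98 - 14 = 555/98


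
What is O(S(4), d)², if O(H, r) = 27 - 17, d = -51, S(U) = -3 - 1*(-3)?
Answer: 100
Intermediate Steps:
S(U) = 0 (S(U) = -3 + 3 = 0)
O(H, r) = 10
O(S(4), d)² = 10² = 100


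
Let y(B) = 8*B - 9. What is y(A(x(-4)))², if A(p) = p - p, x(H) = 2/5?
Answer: 81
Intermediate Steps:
x(H) = ⅖ (x(H) = 2*(⅕) = ⅖)
A(p) = 0
y(B) = -9 + 8*B
y(A(x(-4)))² = (-9 + 8*0)² = (-9 + 0)² = (-9)² = 81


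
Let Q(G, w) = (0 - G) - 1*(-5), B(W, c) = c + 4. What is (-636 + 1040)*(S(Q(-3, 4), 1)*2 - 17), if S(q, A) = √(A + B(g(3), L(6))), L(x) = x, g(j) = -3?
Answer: -6868 + 808*√11 ≈ -4188.2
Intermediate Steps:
B(W, c) = 4 + c
Q(G, w) = 5 - G (Q(G, w) = -G + 5 = 5 - G)
S(q, A) = √(10 + A) (S(q, A) = √(A + (4 + 6)) = √(A + 10) = √(10 + A))
(-636 + 1040)*(S(Q(-3, 4), 1)*2 - 17) = (-636 + 1040)*(√(10 + 1)*2 - 17) = 404*(√11*2 - 17) = 404*(2*√11 - 17) = 404*(-17 + 2*√11) = -6868 + 808*√11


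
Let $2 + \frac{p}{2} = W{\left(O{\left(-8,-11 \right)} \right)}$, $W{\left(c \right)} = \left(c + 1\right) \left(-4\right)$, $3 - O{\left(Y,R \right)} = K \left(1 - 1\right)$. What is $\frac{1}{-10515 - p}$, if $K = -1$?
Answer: $- \frac{1}{10479} \approx -9.5429 \cdot 10^{-5}$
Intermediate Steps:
$O{\left(Y,R \right)} = 3$ ($O{\left(Y,R \right)} = 3 - - (1 - 1) = 3 - \left(-1\right) 0 = 3 - 0 = 3 + 0 = 3$)
$W{\left(c \right)} = -4 - 4 c$ ($W{\left(c \right)} = \left(1 + c\right) \left(-4\right) = -4 - 4 c$)
$p = -36$ ($p = -4 + 2 \left(-4 - 12\right) = -4 + 2 \left(-16\right) = -4 - 32 = -36$)
$\frac{1}{-10515 - p} = \frac{1}{-10515 - -36} = \frac{1}{-10515 + 36} = \frac{1}{-10479} = - \frac{1}{10479}$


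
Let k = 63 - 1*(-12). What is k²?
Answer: 5625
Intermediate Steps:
k = 75 (k = 63 + 12 = 75)
k² = 75² = 5625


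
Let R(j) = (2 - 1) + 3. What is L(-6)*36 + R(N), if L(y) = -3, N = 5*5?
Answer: -104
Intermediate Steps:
N = 25
R(j) = 4 (R(j) = 1 + 3 = 4)
L(-6)*36 + R(N) = -3*36 + 4 = -108 + 4 = -104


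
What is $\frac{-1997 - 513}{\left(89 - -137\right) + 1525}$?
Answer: $- \frac{2510}{1751} \approx -1.4335$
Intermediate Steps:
$\frac{-1997 - 513}{\left(89 - -137\right) + 1525} = - \frac{2510}{\left(89 + 137\right) + 1525} = - \frac{2510}{226 + 1525} = - \frac{2510}{1751}$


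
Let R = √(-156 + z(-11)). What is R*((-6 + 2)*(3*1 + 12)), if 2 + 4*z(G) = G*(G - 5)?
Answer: -450*I*√2 ≈ -636.4*I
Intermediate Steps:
z(G) = -½ + G*(-5 + G)/4 (z(G) = -½ + (G*(G - 5))/4 = -½ + (G*(-5 + G))/4 = -½ + G*(-5 + G)/4)
R = 15*I*√2/2 (R = √(-156 + (-½ - 5/4*(-11) + (¼)*(-11)²)) = √(-156 + (-½ + 55/4 + (¼)*121)) = √(-156 + (-½ + 55/4 + 121/4)) = √(-156 + 87/2) = √(-225/2) = 15*I*√2/2 ≈ 10.607*I)
R*((-6 + 2)*(3*1 + 12)) = (15*I*√2/2)*((-6 + 2)*(3*1 + 12)) = (15*I*√2/2)*(-4*(3 + 12)) = (15*I*√2/2)*(-4*15) = (15*I*√2/2)*(-60) = -450*I*√2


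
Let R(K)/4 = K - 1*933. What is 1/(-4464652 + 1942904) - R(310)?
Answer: 6284196015/2521748 ≈ 2492.0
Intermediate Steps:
R(K) = -3732 + 4*K (R(K) = 4*(K - 1*933) = 4*(K - 933) = 4*(-933 + K) = -3732 + 4*K)
1/(-4464652 + 1942904) - R(310) = 1/(-4464652 + 1942904) - (-3732 + 4*310) = 1/(-2521748) - (-3732 + 1240) = -1/2521748 - 1*(-2492) = -1/2521748 + 2492 = 6284196015/2521748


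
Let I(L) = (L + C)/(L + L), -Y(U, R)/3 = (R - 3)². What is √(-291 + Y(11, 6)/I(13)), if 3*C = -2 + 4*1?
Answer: I*√575517/41 ≈ 18.503*I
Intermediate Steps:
Y(U, R) = -3*(-3 + R)² (Y(U, R) = -3*(R - 3)² = -3*(-3 + R)²)
C = ⅔ (C = (-2 + 4*1)/3 = (-2 + 4)/3 = (⅓)*2 = ⅔ ≈ 0.66667)
I(L) = (⅔ + L)/(2*L) (I(L) = (L + ⅔)/(L + L) = (⅔ + L)/((2*L)) = (⅔ + L)*(1/(2*L)) = (⅔ + L)/(2*L))
√(-291 + Y(11, 6)/I(13)) = √(-291 + (-3*(-3 + 6)²)/(((⅙)*(2 + 3*13)/13))) = √(-291 + (-3*3²)/(((⅙)*(1/13)*(2 + 39)))) = √(-291 + (-3*9)/(((⅙)*(1/13)*41))) = √(-291 - 27/41/78) = √(-291 - 27*78/41) = √(-291 - 2106/41) = √(-14037/41) = I*√575517/41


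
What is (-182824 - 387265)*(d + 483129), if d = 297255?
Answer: -444888334176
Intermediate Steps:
(-182824 - 387265)*(d + 483129) = (-182824 - 387265)*(297255 + 483129) = -570089*780384 = -444888334176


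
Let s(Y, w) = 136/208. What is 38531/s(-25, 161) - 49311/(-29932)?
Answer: 29986895479/508844 ≈ 58931.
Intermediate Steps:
s(Y, w) = 17/26 (s(Y, w) = 136*(1/208) = 17/26)
38531/s(-25, 161) - 49311/(-29932) = 38531/(17/26) - 49311/(-29932) = 38531*(26/17) - 49311*(-1/29932) = 1001806/17 + 49311/29932 = 29986895479/508844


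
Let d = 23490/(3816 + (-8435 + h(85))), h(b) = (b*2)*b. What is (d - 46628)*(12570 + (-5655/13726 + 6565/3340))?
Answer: -151828182155107463/259023346 ≈ -5.8616e+8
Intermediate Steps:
h(b) = 2*b² (h(b) = (2*b)*b = 2*b²)
d = 270/113 (d = 23490/(3816 + (-8435 + 2*85²)) = 23490/(3816 + (-8435 + 2*7225)) = 23490/(3816 + (-8435 + 14450)) = 23490/(3816 + 6015) = 23490/9831 = 23490*(1/9831) = 270/113 ≈ 2.3894)
(d - 46628)*(12570 + (-5655/13726 + 6565/3340)) = (270/113 - 46628)*(12570 + (-5655/13726 + 6565/3340)) = -5268694*(12570 + (-5655*1/13726 + 6565*(1/3340)))/113 = -5268694*(12570 + (-5655/13726 + 1313/668))/113 = -5268694*(12570 + 7122349/4584484)/113 = -5268694/113*57634086229/4584484 = -151828182155107463/259023346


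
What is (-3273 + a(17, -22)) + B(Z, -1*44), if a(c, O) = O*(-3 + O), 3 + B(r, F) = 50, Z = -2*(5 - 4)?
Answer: -2676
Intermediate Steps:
Z = -2 (Z = -2*1 = -2)
B(r, F) = 47 (B(r, F) = -3 + 50 = 47)
(-3273 + a(17, -22)) + B(Z, -1*44) = (-3273 - 22*(-3 - 22)) + 47 = (-3273 - 22*(-25)) + 47 = (-3273 + 550) + 47 = -2723 + 47 = -2676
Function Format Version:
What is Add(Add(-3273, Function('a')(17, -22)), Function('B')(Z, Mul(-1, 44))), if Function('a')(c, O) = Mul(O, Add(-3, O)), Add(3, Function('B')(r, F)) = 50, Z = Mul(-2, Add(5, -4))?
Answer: -2676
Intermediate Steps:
Z = -2 (Z = Mul(-2, 1) = -2)
Function('B')(r, F) = 47 (Function('B')(r, F) = Add(-3, 50) = 47)
Add(Add(-3273, Function('a')(17, -22)), Function('B')(Z, Mul(-1, 44))) = Add(Add(-3273, Mul(-22, Add(-3, -22))), 47) = Add(Add(-3273, Mul(-22, -25)), 47) = Add(Add(-3273, 550), 47) = Add(-2723, 47) = -2676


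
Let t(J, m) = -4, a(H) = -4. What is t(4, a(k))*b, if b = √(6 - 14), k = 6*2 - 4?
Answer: -8*I*√2 ≈ -11.314*I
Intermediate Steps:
k = 8 (k = 12 - 4 = 8)
b = 2*I*√2 (b = √(-8) = 2*I*√2 ≈ 2.8284*I)
t(4, a(k))*b = -8*I*√2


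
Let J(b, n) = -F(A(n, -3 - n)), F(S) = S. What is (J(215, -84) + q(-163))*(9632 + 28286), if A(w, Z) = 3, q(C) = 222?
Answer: 8304042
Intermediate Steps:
J(b, n) = -3 (J(b, n) = -1*3 = -3)
(J(215, -84) + q(-163))*(9632 + 28286) = (-3 + 222)*(9632 + 28286) = 219*37918 = 8304042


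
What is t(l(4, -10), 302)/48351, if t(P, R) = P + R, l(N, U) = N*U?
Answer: 262/48351 ≈ 0.0054187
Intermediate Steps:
t(l(4, -10), 302)/48351 = (4*(-10) + 302)/48351 = (-40 + 302)*(1/48351) = 262*(1/48351) = 262/48351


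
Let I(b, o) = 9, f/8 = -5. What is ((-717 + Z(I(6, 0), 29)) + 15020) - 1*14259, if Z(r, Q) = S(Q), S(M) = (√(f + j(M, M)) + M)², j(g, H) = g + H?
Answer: 903 + 174*√2 ≈ 1149.1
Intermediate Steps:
f = -40 (f = 8*(-5) = -40)
j(g, H) = H + g
S(M) = (M + √(-40 + 2*M))² (S(M) = (√(-40 + (M + M)) + M)² = (√(-40 + 2*M) + M)² = (M + √(-40 + 2*M))²)
Z(r, Q) = (Q + √2*√(-20 + Q))²
((-717 + Z(I(6, 0), 29)) + 15020) - 1*14259 = ((-717 + (29 + √2*√(-20 + 29))²) + 15020) - 1*14259 = ((-717 + (29 + √2*√9)²) + 15020) - 14259 = ((-717 + (29 + √2*3)²) + 15020) - 14259 = ((-717 + (29 + 3*√2)²) + 15020) - 14259 = (14303 + (29 + 3*√2)²) - 14259 = 44 + (29 + 3*√2)²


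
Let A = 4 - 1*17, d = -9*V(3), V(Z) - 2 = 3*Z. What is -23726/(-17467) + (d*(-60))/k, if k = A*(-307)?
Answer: 198444446/69710797 ≈ 2.8467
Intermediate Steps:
V(Z) = 2 + 3*Z
d = -99 (d = -9*(2 + 3*3) = -9*(2 + 9) = -9*11 = -99)
A = -13 (A = 4 - 17 = -13)
k = 3991 (k = -13*(-307) = 3991)
-23726/(-17467) + (d*(-60))/k = -23726/(-17467) - 99*(-60)/3991 = -23726*(-1/17467) + 5940*(1/3991) = 23726/17467 + 5940/3991 = 198444446/69710797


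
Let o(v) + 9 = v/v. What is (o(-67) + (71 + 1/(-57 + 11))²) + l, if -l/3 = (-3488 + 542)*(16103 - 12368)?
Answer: 69859655177/2116 ≈ 3.3015e+7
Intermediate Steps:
o(v) = -8 (o(v) = -9 + v/v = -9 + 1 = -8)
l = 33009930 (l = -3*(-3488 + 542)*(16103 - 12368) = -(-8838)*3735 = -3*(-11003310) = 33009930)
(o(-67) + (71 + 1/(-57 + 11))²) + l = (-8 + (71 + 1/(-57 + 11))²) + 33009930 = (-8 + (71 + 1/(-46))²) + 33009930 = (-8 + (71 - 1/46)²) + 33009930 = (-8 + (3265/46)²) + 33009930 = (-8 + 10660225/2116) + 33009930 = 10643297/2116 + 33009930 = 69859655177/2116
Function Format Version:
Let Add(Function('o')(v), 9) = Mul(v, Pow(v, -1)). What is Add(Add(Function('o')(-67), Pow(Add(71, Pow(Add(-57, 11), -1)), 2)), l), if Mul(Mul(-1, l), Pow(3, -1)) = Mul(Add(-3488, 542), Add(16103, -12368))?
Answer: Rational(69859655177, 2116) ≈ 3.3015e+7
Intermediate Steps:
Function('o')(v) = -8 (Function('o')(v) = Add(-9, Mul(v, Pow(v, -1))) = Add(-9, 1) = -8)
l = 33009930 (l = Mul(-3, Mul(Add(-3488, 542), Add(16103, -12368))) = Mul(-3, Mul(-2946, 3735)) = Mul(-3, -11003310) = 33009930)
Add(Add(Function('o')(-67), Pow(Add(71, Pow(Add(-57, 11), -1)), 2)), l) = Add(Add(-8, Pow(Add(71, Pow(Add(-57, 11), -1)), 2)), 33009930) = Add(Add(-8, Pow(Add(71, Pow(-46, -1)), 2)), 33009930) = Add(Add(-8, Pow(Add(71, Rational(-1, 46)), 2)), 33009930) = Add(Add(-8, Pow(Rational(3265, 46), 2)), 33009930) = Add(Add(-8, Rational(10660225, 2116)), 33009930) = Add(Rational(10643297, 2116), 33009930) = Rational(69859655177, 2116)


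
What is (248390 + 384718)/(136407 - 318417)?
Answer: -105518/30335 ≈ -3.4784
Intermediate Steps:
(248390 + 384718)/(136407 - 318417) = 633108/(-182010) = 633108*(-1/182010) = -105518/30335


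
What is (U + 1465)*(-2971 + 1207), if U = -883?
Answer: -1026648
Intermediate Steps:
(U + 1465)*(-2971 + 1207) = (-883 + 1465)*(-2971 + 1207) = 582*(-1764) = -1026648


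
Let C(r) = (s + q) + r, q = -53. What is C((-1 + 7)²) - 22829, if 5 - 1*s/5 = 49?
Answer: -23066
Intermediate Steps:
s = -220 (s = 25 - 5*49 = 25 - 245 = -220)
C(r) = -273 + r (C(r) = (-220 - 53) + r = -273 + r)
C((-1 + 7)²) - 22829 = (-273 + (-1 + 7)²) - 22829 = (-273 + 6²) - 22829 = (-273 + 36) - 22829 = -237 - 22829 = -23066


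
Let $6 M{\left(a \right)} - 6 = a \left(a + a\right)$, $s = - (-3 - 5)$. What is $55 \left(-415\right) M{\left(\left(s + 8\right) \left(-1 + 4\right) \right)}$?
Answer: $-17552425$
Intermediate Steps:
$s = 8$ ($s = \left(-1\right) \left(-8\right) = 8$)
$M{\left(a \right)} = 1 + \frac{a^{2}}{3}$ ($M{\left(a \right)} = 1 + \frac{a \left(a + a\right)}{6} = 1 + \frac{a 2 a}{6} = 1 + \frac{2 a^{2}}{6} = 1 + \frac{a^{2}}{3}$)
$55 \left(-415\right) M{\left(\left(s + 8\right) \left(-1 + 4\right) \right)} = 55 \left(-415\right) \left(1 + \frac{\left(\left(8 + 8\right) \left(-1 + 4\right)\right)^{2}}{3}\right) = - 22825 \left(1 + \frac{\left(16 \cdot 3\right)^{2}}{3}\right) = - 22825 \left(1 + \frac{48^{2}}{3}\right) = - 22825 \left(1 + \frac{1}{3} \cdot 2304\right) = - 22825 \left(1 + 768\right) = \left(-22825\right) 769 = -17552425$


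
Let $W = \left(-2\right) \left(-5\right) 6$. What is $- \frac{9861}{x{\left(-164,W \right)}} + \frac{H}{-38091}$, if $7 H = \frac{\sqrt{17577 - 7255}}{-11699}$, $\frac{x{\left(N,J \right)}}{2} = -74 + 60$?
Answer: $\frac{9861}{28} + \frac{\sqrt{10322}}{3119386263} \approx 352.18$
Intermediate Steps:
$W = 60$ ($W = 10 \cdot 6 = 60$)
$x{\left(N,J \right)} = -28$ ($x{\left(N,J \right)} = 2 \left(-74 + 60\right) = 2 \left(-14\right) = -28$)
$H = - \frac{\sqrt{10322}}{81893}$ ($H = \frac{\sqrt{17577 - 7255} \frac{1}{-11699}}{7} = \frac{\sqrt{10322} \left(- \frac{1}{11699}\right)}{7} = \frac{\left(- \frac{1}{11699}\right) \sqrt{10322}}{7} = - \frac{\sqrt{10322}}{81893} \approx -0.0012406$)
$- \frac{9861}{x{\left(-164,W \right)}} + \frac{H}{-38091} = - \frac{9861}{-28} + \frac{\left(- \frac{1}{81893}\right) \sqrt{10322}}{-38091} = \left(-9861\right) \left(- \frac{1}{28}\right) + - \frac{\sqrt{10322}}{81893} \left(- \frac{1}{38091}\right) = \frac{9861}{28} + \frac{\sqrt{10322}}{3119386263}$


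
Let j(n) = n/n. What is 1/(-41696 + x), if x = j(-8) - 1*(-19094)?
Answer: -1/22601 ≈ -4.4246e-5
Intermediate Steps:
j(n) = 1
x = 19095 (x = 1 - 1*(-19094) = 1 + 19094 = 19095)
1/(-41696 + x) = 1/(-41696 + 19095) = 1/(-22601) = -1/22601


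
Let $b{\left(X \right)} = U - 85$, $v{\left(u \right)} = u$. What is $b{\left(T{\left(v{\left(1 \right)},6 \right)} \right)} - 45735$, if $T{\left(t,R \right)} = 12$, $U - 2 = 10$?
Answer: $-45808$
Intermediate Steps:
$U = 12$ ($U = 2 + 10 = 12$)
$b{\left(X \right)} = -73$ ($b{\left(X \right)} = 12 - 85 = -73$)
$b{\left(T{\left(v{\left(1 \right)},6 \right)} \right)} - 45735 = -73 - 45735 = -45808$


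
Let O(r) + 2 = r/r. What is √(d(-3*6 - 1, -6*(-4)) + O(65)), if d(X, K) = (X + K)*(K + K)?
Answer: √239 ≈ 15.460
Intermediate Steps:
O(r) = -1 (O(r) = -2 + r/r = -2 + 1 = -1)
d(X, K) = 2*K*(K + X) (d(X, K) = (K + X)*(2*K) = 2*K*(K + X))
√(d(-3*6 - 1, -6*(-4)) + O(65)) = √(2*(-6*(-4))*(-6*(-4) + (-3*6 - 1)) - 1) = √(2*24*(24 + (-18 - 1)) - 1) = √(2*24*(24 - 19) - 1) = √(2*24*5 - 1) = √(240 - 1) = √239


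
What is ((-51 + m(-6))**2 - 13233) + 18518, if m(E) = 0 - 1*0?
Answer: 7886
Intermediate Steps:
m(E) = 0 (m(E) = 0 + 0 = 0)
((-51 + m(-6))**2 - 13233) + 18518 = ((-51 + 0)**2 - 13233) + 18518 = ((-51)**2 - 13233) + 18518 = (2601 - 13233) + 18518 = -10632 + 18518 = 7886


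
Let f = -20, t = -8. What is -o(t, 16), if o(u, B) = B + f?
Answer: 4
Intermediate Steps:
o(u, B) = -20 + B (o(u, B) = B - 20 = -20 + B)
-o(t, 16) = -(-20 + 16) = -1*(-4) = 4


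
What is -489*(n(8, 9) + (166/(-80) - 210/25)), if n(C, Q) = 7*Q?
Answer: -1027389/40 ≈ -25685.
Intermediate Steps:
-489*(n(8, 9) + (166/(-80) - 210/25)) = -489*(7*9 + (166/(-80) - 210/25)) = -489*(63 + (166*(-1/80) - 210*1/25)) = -489*(63 + (-83/40 - 42/5)) = -489*(63 - 419/40) = -489*2101/40 = -1027389/40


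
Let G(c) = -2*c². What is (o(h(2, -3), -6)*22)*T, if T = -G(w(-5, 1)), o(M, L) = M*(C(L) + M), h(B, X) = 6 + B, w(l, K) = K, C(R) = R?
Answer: 704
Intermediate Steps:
o(M, L) = M*(L + M)
T = 2 (T = -(-2)*1² = -(-2) = -1*(-2) = 2)
(o(h(2, -3), -6)*22)*T = (((6 + 2)*(-6 + (6 + 2)))*22)*2 = ((8*(-6 + 8))*22)*2 = ((8*2)*22)*2 = (16*22)*2 = 352*2 = 704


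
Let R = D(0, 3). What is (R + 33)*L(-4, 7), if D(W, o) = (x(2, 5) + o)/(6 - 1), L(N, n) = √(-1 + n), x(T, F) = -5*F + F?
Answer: 148*√6/5 ≈ 72.505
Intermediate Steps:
x(T, F) = -4*F
D(W, o) = -4 + o/5 (D(W, o) = (-4*5 + o)/(6 - 1) = (-20 + o)/5 = (-20 + o)*(⅕) = -4 + o/5)
R = -17/5 (R = -4 + (⅕)*3 = -4 + ⅗ = -17/5 ≈ -3.4000)
(R + 33)*L(-4, 7) = (-17/5 + 33)*√(-1 + 7) = 148*√6/5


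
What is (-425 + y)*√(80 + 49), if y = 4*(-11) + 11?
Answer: -458*√129 ≈ -5201.9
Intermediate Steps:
y = -33 (y = -44 + 11 = -33)
(-425 + y)*√(80 + 49) = (-425 - 33)*√(80 + 49) = -458*√129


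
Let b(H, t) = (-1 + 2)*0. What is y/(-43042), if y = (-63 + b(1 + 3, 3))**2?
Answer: -3969/43042 ≈ -0.092212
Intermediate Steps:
b(H, t) = 0 (b(H, t) = 1*0 = 0)
y = 3969 (y = (-63 + 0)**2 = (-63)**2 = 3969)
y/(-43042) = 3969/(-43042) = 3969*(-1/43042) = -3969/43042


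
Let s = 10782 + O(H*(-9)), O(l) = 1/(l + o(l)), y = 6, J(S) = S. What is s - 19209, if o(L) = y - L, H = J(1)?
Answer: -50561/6 ≈ -8426.8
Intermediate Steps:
H = 1
o(L) = 6 - L
O(l) = 1/6 (O(l) = 1/(l + (6 - l)) = 1/6)
s = 64693/6 (s = 10782 + 1/6 = 64693/6 ≈ 10782.)
s - 19209 = 64693/6 - 19209 = -50561/6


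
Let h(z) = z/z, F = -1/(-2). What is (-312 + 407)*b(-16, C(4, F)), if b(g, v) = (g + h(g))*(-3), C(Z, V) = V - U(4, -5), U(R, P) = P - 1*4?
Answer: 4275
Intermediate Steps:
F = 1/2 (F = -1*(-1/2) = 1/2 ≈ 0.50000)
h(z) = 1
U(R, P) = -4 + P (U(R, P) = P - 4 = -4 + P)
C(Z, V) = 9 + V (C(Z, V) = V - (-4 - 5) = V - 1*(-9) = V + 9 = 9 + V)
b(g, v) = -3 - 3*g (b(g, v) = (g + 1)*(-3) = (1 + g)*(-3) = -3 - 3*g)
(-312 + 407)*b(-16, C(4, F)) = (-312 + 407)*(-3 - 3*(-16)) = 95*(-3 + 48) = 95*45 = 4275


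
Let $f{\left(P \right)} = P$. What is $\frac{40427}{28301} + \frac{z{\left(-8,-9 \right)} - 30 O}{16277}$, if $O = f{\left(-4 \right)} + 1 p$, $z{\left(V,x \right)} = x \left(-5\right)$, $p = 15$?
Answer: $\frac{649964494}{460655377} \approx 1.411$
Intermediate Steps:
$z{\left(V,x \right)} = - 5 x$
$O = 11$ ($O = -4 + 1 \cdot 15 = -4 + 15 = 11$)
$\frac{40427}{28301} + \frac{z{\left(-8,-9 \right)} - 30 O}{16277} = \frac{40427}{28301} + \frac{\left(-5\right) \left(-9\right) - 330}{16277} = 40427 \cdot \frac{1}{28301} + \left(45 - 330\right) \frac{1}{16277} = \frac{40427}{28301} - \frac{285}{16277} = \frac{649964494}{460655377}$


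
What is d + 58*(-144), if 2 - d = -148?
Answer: -8202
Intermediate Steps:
d = 150 (d = 2 - 1*(-148) = 2 + 148 = 150)
d + 58*(-144) = 150 + 58*(-144) = 150 - 8352 = -8202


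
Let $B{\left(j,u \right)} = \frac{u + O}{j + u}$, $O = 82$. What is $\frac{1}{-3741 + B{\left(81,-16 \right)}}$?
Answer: $- \frac{65}{243099} \approx -0.00026738$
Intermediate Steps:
$B{\left(j,u \right)} = \frac{82 + u}{j + u}$ ($B{\left(j,u \right)} = \frac{u + 82}{j + u} = \frac{82 + u}{j + u}$)
$\frac{1}{-3741 + B{\left(81,-16 \right)}} = \frac{1}{-3741 + \frac{82 - 16}{81 - 16}} = \frac{1}{-3741 + \frac{1}{65} \cdot 66} = \frac{1}{-3741 + \frac{66}{65}} = \frac{1}{- \frac{243099}{65}} = - \frac{65}{243099}$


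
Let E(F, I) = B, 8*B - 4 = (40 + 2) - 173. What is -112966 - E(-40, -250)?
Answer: -903601/8 ≈ -1.1295e+5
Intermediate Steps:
B = -127/8 (B = ½ + ((40 + 2) - 173)/8 = ½ + (42 - 173)/8 = ½ + (⅛)*(-131) = ½ - 131/8 = -127/8 ≈ -15.875)
E(F, I) = -127/8
-112966 - E(-40, -250) = -112966 - 1*(-127/8) = -112966 + 127/8 = -903601/8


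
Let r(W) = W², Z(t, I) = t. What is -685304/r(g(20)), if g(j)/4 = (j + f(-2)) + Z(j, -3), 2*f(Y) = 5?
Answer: -10078/425 ≈ -23.713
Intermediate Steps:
f(Y) = 5/2 (f(Y) = (½)*5 = 5/2)
g(j) = 10 + 8*j (g(j) = 4*((j + 5/2) + j) = 4*((5/2 + j) + j) = 4*(5/2 + 2*j) = 10 + 8*j)
-685304/r(g(20)) = -685304/(10 + 8*20)² = -685304/(10 + 160)² = -685304/(170²) = -685304/28900 = -685304*1/28900 = -10078/425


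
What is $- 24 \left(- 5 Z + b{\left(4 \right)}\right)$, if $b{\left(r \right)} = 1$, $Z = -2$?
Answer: $-264$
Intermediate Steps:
$- 24 \left(- 5 Z + b{\left(4 \right)}\right) = - 24 \left(\left(-5\right) \left(-2\right) + 1\right) = - 24 \left(10 + 1\right) = \left(-24\right) 11 = -264$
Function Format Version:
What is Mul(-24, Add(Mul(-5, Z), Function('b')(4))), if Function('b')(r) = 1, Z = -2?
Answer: -264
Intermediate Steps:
Mul(-24, Add(Mul(-5, Z), Function('b')(4))) = Mul(-24, Add(Mul(-5, -2), 1)) = Mul(-24, Add(10, 1)) = Mul(-24, 11) = -264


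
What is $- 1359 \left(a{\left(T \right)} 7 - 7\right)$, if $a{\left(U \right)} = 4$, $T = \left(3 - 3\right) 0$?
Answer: $-28539$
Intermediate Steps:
$T = 0$ ($T = 0 \cdot 0 = 0$)
$- 1359 \left(a{\left(T \right)} 7 - 7\right) = - 1359 \left(4 \cdot 7 - 7\right) = - 1359 \left(28 - 7\right) = \left(-1359\right) 21 = -28539$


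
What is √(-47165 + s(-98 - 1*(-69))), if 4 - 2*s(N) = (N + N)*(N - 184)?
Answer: 2*I*√13335 ≈ 230.95*I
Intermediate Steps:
s(N) = 2 - N*(-184 + N) (s(N) = 2 - (N + N)*(N - 184)/2 = 2 - 2*N*(-184 + N)/2 = 2 - N*(-184 + N))
√(-47165 + s(-98 - 1*(-69))) = √(-47165 + (2 - (-98 - 1*(-69))² + 184*(-98 - 1*(-69)))) = √(-47165 + (2 - (-98 + 69)² + 184*(-98 + 69))) = √(-47165 + (2 - 1*(-29)² + 184*(-29))) = √(-47165 + (2 - 1*841 - 5336)) = √(-47165 + (2 - 841 - 5336)) = √(-47165 - 6175) = √(-53340) = 2*I*√13335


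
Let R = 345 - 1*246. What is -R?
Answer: -99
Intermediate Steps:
R = 99 (R = 345 - 246 = 99)
-R = -1*99 = -99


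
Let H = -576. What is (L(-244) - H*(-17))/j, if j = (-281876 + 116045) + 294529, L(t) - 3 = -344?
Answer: -10133/128698 ≈ -0.078735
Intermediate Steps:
L(t) = -341 (L(t) = 3 - 344 = -341)
j = 128698 (j = -165831 + 294529 = 128698)
(L(-244) - H*(-17))/j = (-341 - (-576)*(-17))/128698 = (-341 - 1*9792)*(1/128698) = (-341 - 9792)*(1/128698) = -10133*1/128698 = -10133/128698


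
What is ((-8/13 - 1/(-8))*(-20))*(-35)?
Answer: -8925/26 ≈ -343.27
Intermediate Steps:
((-8/13 - 1/(-8))*(-20))*(-35) = ((-8*1/13 - 1*(-⅛))*(-20))*(-35) = ((-8/13 + ⅛)*(-20))*(-35) = -51/104*(-20)*(-35) = (255/26)*(-35) = -8925/26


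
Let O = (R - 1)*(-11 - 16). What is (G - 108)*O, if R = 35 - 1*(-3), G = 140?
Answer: -31968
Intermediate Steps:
R = 38 (R = 35 + 3 = 38)
O = -999 (O = (38 - 1)*(-11 - 16) = 37*(-27) = -999)
(G - 108)*O = (140 - 108)*(-999) = 32*(-999) = -31968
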